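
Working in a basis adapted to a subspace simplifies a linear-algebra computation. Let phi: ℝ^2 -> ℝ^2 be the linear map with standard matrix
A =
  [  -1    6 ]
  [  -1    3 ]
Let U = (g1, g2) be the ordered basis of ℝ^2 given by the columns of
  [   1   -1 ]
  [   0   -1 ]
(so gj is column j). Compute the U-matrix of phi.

Let P have columns g1, g2. Then [phi]_U = P^(-1) A P.
Here det P = -1, so P^(-1) is integer; computing A P first and then P^(-1)(A P) gives [[0, -3], [1, 2]].

[[0, -3], [1, 2]]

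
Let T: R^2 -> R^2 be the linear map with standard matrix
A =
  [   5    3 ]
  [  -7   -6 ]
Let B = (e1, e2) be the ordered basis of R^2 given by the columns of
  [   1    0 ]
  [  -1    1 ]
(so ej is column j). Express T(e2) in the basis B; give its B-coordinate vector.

<3, -3>

Column 2 of [T]_B is the B-coordinate vector of T(e2).
In standard coordinates T(e2) = A e2 = <3, -6>.
Converting to B: <3, -6> = 3e1 - 3e2, so the coordinate vector is <3, -3>.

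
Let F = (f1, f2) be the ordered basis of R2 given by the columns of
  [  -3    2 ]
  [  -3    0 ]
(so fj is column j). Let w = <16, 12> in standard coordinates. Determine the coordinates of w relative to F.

We seek scalars with c_1 f1 + c_2 f2 = w; equivalently solve M c = w where the columns of M are f1, f2.
System: -3c_1 + 2c_2 = 16, -3c_1 + 0c_2 = 12; solving gives c_1 = -4, c_2 = 2.
Check: -4f1 + 2f2 = <16, 12>.

<-4, 2>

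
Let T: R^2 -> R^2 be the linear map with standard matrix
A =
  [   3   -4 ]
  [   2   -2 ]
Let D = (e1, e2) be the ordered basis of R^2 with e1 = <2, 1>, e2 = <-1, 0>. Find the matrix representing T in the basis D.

The j-th column of [T]_D is [T(ej)]_D.
T(e1) = A e1 = <2, 2> = 2e1 + 2e2, so column 1 is <2, 2>.
Repeating for e2 and assembling the columns gives [[2, -2], [2, -1]].

[[2, -2], [2, -1]]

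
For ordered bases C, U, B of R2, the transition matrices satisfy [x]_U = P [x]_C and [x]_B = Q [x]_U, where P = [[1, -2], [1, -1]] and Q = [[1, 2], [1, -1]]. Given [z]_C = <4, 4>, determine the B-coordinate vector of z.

Composing the changes, [z]_B = Q P [z]_C.
Q P = [[3, -4], [0, -1]]; applying this to <4, 4> gives <-4, -4>.

<-4, -4>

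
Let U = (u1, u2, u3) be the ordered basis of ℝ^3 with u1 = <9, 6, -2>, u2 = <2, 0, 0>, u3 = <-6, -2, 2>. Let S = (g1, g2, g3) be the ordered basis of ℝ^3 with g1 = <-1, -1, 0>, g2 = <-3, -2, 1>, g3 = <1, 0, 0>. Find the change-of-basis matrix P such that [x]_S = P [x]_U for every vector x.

[[-2, 0, -2], [-2, 0, 2], [1, 2, -2]]

Column j of P is [uj]_S, since P maps U-coordinates to S-coordinates.
Expressing u1 in S: u1 = -2g1 - 2g2 + g3, so column 1 of P is <-2, -2, 1>.
Doing the same for each uj gives P = [[-2, 0, -2], [-2, 0, 2], [1, 2, -2]].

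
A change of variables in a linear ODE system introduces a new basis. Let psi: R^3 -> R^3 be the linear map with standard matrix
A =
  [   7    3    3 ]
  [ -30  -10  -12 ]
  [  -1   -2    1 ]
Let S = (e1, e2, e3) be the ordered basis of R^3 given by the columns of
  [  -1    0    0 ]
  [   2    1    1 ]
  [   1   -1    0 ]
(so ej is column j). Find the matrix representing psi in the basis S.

[[-2, 0, -3], [0, 3, -1], [2, -1, -3]]

Let P have columns e1, ..., e3. Then [psi]_S = P^(-1) A P.
Here det P = -1, so P^(-1) is integer; computing A P first and then P^(-1)(A P) gives [[-2, 0, -3], [0, 3, -1], [2, -1, -3]].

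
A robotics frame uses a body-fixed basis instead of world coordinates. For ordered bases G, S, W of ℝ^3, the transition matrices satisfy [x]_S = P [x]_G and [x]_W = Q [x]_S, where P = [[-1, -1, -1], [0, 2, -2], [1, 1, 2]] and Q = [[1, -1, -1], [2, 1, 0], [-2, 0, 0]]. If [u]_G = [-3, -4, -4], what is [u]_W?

Composing the changes, [u]_W = Q P [u]_G.
Q P = [[-2, -4, -1], [-2, 0, -4], [2, 2, 2]]; applying this to [-3, -4, -4] gives [26, 22, -22].

[26, 22, -22]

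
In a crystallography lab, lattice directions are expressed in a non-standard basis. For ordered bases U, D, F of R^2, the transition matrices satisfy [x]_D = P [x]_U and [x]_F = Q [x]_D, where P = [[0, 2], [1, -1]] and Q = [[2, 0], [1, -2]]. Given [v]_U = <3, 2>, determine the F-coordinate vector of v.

<8, 2>

First [v]_D = P [v]_U = <4, 1>.
Then [v]_F = Q [v]_D = <8, 2>.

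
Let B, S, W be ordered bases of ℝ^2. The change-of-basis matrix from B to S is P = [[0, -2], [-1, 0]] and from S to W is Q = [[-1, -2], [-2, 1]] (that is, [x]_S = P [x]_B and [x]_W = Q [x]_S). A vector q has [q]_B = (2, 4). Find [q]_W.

Apply P to get S-coordinates (-8, -2), then Q to get W-coordinates.
The result is [q]_W = (12, 14).

(12, 14)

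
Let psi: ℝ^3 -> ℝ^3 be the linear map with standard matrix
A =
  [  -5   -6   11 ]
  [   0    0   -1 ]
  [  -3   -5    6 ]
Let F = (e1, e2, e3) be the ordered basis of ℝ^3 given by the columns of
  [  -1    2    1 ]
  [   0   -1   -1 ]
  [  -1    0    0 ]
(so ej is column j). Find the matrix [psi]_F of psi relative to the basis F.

With P the matrix whose columns are e1, ..., e3, [psi]_F = P^(-1) A P.
Column by column: psi(e1) = A e1 = (-6, 1, -3); its F-coordinates (3, -2, 1) give column 1.
Continuing for each basis vector yields [psi]_F = [[3, 1, -2], [-2, -3, -1], [1, 3, 1]].

[[3, 1, -2], [-2, -3, -1], [1, 3, 1]]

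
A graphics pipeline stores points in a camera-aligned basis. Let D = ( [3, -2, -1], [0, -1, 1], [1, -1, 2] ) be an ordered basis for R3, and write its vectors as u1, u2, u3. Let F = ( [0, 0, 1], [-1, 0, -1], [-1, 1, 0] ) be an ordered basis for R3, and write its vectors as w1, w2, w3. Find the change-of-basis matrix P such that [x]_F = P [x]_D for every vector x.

[[-2, 2, 2], [-1, 1, 0], [-2, -1, -1]]

Let M have columns uj and N have columns wj. Then for every x, N [x]_F = x = M [x]_D, so P = N^(-1) M.
Since det N = -1, N^(-1) has integer entries; multiplying gives P = [[-2, 2, 2], [-1, 1, 0], [-2, -1, -1]].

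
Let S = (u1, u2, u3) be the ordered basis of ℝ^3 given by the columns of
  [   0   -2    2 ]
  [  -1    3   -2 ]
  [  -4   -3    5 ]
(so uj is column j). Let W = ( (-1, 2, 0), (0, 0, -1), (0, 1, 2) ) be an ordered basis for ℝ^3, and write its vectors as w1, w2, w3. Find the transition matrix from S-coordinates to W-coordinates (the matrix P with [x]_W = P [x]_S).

[[0, 2, -2], [2, 1, -1], [-1, -1, 2]]

Column j of P is [uj]_W, since P maps S-coordinates to W-coordinates.
Expressing u1 in W: u1 = 0·w1 + 2w2 - w3, so column 1 of P is (0, 2, -1).
Doing the same for each uj gives P = [[0, 2, -2], [2, 1, -1], [-1, -1, 2]].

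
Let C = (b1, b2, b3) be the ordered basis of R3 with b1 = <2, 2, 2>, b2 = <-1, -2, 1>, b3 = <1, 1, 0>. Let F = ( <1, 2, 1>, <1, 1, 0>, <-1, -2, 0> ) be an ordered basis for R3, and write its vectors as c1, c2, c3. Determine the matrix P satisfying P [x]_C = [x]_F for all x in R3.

Take x = bj: its C-coordinates are the j-th standard unit vector, so P e_j — column j of P — equals [bj]_F.
b1 = 2c1 + 2c2 + 2c3, giving column 1 = <2, 2, 2>; repeating for each j gives P = [[2, 1, 0], [2, 0, 1], [2, 2, 0]].

[[2, 1, 0], [2, 0, 1], [2, 2, 0]]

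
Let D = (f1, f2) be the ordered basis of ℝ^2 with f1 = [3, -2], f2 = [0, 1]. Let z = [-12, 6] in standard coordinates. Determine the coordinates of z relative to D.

[z]_D is the unique c with M c = z, where M has columns f1, f2.
System: 3c_1 + 0c_2 = -12, -2c_1 + c_2 = 6; solving gives c_1 = -4, c_2 = -2.
Check: -4f1 - 2f2 = [-12, 6].

[-4, -2]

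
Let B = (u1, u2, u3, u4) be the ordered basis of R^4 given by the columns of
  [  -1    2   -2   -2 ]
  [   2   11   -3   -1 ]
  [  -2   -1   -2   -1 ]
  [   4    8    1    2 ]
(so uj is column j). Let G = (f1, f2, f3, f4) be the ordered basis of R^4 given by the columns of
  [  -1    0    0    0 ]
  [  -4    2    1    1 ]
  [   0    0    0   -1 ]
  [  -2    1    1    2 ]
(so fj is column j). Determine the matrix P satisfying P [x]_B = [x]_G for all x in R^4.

[[1, -2, 2, 2], [2, 0, 2, 2], [0, 2, -1, 2], [2, 1, 2, 1]]

Let M have columns uj and N have columns fj. Then for every x, N [x]_G = x = M [x]_B, so P = N^(-1) M.
Since det N = -1, N^(-1) has integer entries; multiplying gives P = [[1, -2, 2, 2], [2, 0, 2, 2], [0, 2, -1, 2], [2, 1, 2, 1]].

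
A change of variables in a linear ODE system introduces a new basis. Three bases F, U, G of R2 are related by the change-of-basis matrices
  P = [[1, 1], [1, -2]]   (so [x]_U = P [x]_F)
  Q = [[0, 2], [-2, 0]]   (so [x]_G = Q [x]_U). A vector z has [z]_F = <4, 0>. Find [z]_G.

Apply P to get U-coordinates <4, 4>, then Q to get G-coordinates.
The result is [z]_G = <8, -8>.

<8, -8>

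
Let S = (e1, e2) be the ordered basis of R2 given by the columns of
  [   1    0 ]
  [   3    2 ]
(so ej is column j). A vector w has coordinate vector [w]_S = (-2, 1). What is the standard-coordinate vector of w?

(-2, -4)

The coordinates say w = -2e1 + e2; adding the scaled basis vectors gives (-2, -4).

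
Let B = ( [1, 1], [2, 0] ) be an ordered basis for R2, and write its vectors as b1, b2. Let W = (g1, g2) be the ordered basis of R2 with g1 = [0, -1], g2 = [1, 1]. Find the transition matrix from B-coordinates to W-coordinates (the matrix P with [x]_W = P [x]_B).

Column j of P is [bj]_W, since P maps B-coordinates to W-coordinates.
Expressing b1 in W: b1 = 0·g1 + g2, so column 1 of P is [0, 1].
Doing the same for each bj gives P = [[0, 2], [1, 2]].

[[0, 2], [1, 2]]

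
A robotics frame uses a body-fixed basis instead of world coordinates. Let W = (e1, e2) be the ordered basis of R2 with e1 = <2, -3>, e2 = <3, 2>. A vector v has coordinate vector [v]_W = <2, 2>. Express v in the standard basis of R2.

<10, -2>

By definition v = 2e1 + 2e2.
Summing componentwise gives <10, -2>.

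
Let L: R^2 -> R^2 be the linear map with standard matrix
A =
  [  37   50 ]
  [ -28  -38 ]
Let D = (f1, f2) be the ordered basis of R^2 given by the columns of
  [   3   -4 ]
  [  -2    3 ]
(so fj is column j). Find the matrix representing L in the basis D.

[[1, -2], [-2, -2]]

Let P have columns f1, f2. Then [L]_D = P^(-1) A P.
Here det P = 1, so P^(-1) is integer; computing A P first and then P^(-1)(A P) gives [[1, -2], [-2, -2]].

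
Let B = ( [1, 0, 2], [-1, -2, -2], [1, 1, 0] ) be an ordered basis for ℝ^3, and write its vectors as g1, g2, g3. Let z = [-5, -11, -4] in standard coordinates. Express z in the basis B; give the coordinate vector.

Write z = c_1 g1 + ... + c_3 g3 and solve for the c_i.
Gaussian elimination on [M | z] yields c = (2, 4, -3).
Check: 2g1 + 4g2 - 3g3 = [-5, -11, -4].

[2, 4, -3]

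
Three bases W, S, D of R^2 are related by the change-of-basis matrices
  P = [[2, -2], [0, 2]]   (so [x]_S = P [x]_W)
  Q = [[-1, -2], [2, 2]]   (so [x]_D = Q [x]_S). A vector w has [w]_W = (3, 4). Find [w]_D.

(-14, 12)

Apply P to get S-coordinates (-2, 8), then Q to get D-coordinates.
The result is [w]_D = (-14, 12).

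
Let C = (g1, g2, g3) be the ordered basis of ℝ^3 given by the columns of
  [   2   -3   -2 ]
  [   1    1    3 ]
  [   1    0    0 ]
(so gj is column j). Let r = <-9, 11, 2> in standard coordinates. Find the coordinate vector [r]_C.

<2, 3, 2>

We seek scalars with c_1 g1 + ... + c_3 g3 = r; equivalently solve M c = r where the columns of M are g1, ..., g3.
Gaussian elimination on [M | r] yields c = (2, 3, 2).
Check: 2g1 + 3g2 + 2g3 = <-9, 11, 2>.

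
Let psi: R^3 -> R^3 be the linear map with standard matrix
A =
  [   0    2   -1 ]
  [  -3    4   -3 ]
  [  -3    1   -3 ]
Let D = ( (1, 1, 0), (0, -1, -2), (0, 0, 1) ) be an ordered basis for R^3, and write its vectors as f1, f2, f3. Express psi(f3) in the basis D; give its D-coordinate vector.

Compute psi(f3) = A f3 = (-1, -3, -3) in standard coordinates.
Then write this in D-coordinates: solve for y in y_1 f1 + ... + y_3 f3 = (-1, -3, -3).
This gives y = (-1, 2, 1), which is column 3 of [psi]_D.

(-1, 2, 1)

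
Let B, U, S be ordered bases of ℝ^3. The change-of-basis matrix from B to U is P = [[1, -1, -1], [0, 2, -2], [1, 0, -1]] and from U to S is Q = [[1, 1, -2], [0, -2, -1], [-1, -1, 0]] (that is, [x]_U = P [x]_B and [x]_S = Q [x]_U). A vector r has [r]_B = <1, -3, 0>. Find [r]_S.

Apply P to get U-coordinates <4, -6, 1>, then Q to get S-coordinates.
The result is [r]_S = <-4, 11, 2>.

<-4, 11, 2>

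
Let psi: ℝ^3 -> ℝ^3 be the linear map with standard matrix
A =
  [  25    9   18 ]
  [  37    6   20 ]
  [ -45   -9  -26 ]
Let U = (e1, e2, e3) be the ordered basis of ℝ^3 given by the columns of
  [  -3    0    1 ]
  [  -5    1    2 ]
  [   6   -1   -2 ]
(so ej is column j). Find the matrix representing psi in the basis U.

[[3, 3, -2], [0, 1, -3], [-3, 0, 1]]

Let P have columns e1, ..., e3. Then [psi]_U = P^(-1) A P.
Here det P = -1, so P^(-1) is integer; computing A P first and then P^(-1)(A P) gives [[3, 3, -2], [0, 1, -3], [-3, 0, 1]].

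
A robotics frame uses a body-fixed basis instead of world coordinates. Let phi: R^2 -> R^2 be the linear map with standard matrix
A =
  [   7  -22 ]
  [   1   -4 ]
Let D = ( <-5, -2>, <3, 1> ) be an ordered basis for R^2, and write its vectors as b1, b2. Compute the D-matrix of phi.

The j-th column of [phi]_D is [phi(bj)]_D.
phi(b1) = A b1 = <9, 3> = 0·b1 + 3b2, so column 1 is <0, 3>.
Repeating for b2 and assembling the columns gives [[0, 2], [3, 3]].

[[0, 2], [3, 3]]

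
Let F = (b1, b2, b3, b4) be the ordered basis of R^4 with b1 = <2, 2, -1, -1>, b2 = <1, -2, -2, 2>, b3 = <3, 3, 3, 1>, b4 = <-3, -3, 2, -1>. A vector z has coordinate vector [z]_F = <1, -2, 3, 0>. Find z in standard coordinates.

<9, 15, 12, -2>

By definition z = b1 - 2b2 + 3b3 + 0·b4.
Summing componentwise gives <9, 15, 12, -2>.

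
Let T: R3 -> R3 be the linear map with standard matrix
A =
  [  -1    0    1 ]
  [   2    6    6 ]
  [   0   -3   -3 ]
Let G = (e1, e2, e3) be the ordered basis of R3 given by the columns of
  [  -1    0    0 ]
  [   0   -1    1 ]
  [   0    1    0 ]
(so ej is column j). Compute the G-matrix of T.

Let P have columns e1, ..., e3. Then [T]_G = P^(-1) A P.
Here det P = 1, so P^(-1) is integer; computing A P first and then P^(-1)(A P) gives [[-1, -1, 0], [0, 0, -3], [-2, 0, 3]].

[[-1, -1, 0], [0, 0, -3], [-2, 0, 3]]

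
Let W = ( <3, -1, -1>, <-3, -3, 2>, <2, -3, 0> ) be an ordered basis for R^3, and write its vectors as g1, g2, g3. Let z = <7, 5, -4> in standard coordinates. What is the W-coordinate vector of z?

Write z = c_1 g1 + ... + c_3 g3 and solve for the c_i.
Row-reducing the augmented matrix [M | z] gives c = (-2, -3, 2).
Check: -2g1 - 3g2 + 2g3 = <7, 5, -4>.

<-2, -3, 2>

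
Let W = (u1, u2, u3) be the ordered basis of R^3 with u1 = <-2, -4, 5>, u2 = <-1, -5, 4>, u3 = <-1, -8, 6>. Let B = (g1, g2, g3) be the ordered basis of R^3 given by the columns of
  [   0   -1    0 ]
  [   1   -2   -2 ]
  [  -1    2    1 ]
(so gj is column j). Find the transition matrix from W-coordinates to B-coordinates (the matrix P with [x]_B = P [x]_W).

[[-2, -1, -2], [2, 1, 1], [-1, 1, 2]]

Let M have columns uj and N have columns gj. Then for every x, N [x]_B = x = M [x]_W, so P = N^(-1) M.
Since det N = -1, N^(-1) has integer entries; multiplying gives P = [[-2, -1, -2], [2, 1, 1], [-1, 1, 2]].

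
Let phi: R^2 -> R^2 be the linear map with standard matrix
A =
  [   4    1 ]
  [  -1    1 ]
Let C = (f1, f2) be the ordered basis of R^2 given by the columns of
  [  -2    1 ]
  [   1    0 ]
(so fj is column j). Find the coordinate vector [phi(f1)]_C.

(3, -1)

Compute phi(f1) = A f1 = (-7, 3) in standard coordinates.
Then write this in C-coordinates: solve for y in y_1 f1 + y_2 f2 = (-7, 3).
This gives y = (3, -1), which is column 1 of [phi]_C.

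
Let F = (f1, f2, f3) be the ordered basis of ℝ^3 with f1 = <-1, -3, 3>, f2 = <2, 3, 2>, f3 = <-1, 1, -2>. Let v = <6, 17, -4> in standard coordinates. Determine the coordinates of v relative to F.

[v]_F is the unique c with M c = v, where M has columns f1, ..., f3.
Row-reducing the augmented matrix [M | v] gives c = (-2, 3, 2).
Check: -2f1 + 3f2 + 2f3 = <6, 17, -4>.

<-2, 3, 2>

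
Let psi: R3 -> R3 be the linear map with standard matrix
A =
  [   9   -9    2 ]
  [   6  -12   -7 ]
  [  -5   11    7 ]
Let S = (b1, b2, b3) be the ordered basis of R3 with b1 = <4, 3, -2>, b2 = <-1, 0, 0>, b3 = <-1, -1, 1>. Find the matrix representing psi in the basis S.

[[1, -1, 0], [-2, 2, -3], [1, 3, 1]]

With P the matrix whose columns are b1, ..., b3, [psi]_S = P^(-1) A P.
Column by column: psi(b1) = A b1 = <5, 2, -1>; its S-coordinates <1, -2, 1> give column 1.
Continuing for each basis vector yields [psi]_S = [[1, -1, 0], [-2, 2, -3], [1, 3, 1]].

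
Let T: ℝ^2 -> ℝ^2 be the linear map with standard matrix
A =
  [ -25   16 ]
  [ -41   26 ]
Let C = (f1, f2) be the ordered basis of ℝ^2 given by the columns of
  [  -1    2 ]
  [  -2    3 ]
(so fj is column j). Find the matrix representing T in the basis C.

Let P have columns f1, f2. Then [T]_C = P^(-1) A P.
Here det P = 1, so P^(-1) is integer; computing A P first and then P^(-1)(A P) gives [[1, 2], [-3, 0]].

[[1, 2], [-3, 0]]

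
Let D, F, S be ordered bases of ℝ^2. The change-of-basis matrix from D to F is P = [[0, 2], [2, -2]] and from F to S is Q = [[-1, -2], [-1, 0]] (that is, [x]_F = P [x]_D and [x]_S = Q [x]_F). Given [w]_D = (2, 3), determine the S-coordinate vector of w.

(-2, -6)

Composing the changes, [w]_S = Q P [w]_D.
Q P = [[-4, 2], [0, -2]]; applying this to (2, 3) gives (-2, -6).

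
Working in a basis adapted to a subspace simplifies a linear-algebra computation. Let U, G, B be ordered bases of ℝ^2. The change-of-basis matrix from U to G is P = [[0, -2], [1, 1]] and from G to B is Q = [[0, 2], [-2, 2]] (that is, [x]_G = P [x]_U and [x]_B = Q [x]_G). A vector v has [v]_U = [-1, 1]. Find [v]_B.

[0, 4]

Apply P to get G-coordinates [-2, 0], then Q to get B-coordinates.
The result is [v]_B = [0, 4].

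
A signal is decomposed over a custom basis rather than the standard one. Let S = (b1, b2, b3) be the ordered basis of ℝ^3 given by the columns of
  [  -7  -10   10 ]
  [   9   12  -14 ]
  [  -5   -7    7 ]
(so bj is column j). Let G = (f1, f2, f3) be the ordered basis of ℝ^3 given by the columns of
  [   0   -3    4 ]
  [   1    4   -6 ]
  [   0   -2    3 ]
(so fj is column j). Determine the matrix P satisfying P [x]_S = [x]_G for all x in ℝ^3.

Let M have columns bj and N have columns fj. Then for every x, N [x]_G = x = M [x]_S, so P = N^(-1) M.
Since det N = 1, N^(-1) has integer entries; multiplying gives P = [[-1, -2, 0], [1, 2, -2], [-1, -1, 1]].

[[-1, -2, 0], [1, 2, -2], [-1, -1, 1]]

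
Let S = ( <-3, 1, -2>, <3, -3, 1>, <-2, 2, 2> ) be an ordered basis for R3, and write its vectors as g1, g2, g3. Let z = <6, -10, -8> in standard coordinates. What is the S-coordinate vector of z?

[z]_S is the unique c with M c = z, where M has columns g1, ..., g3.
Row-reducing the augmented matrix [M | z] gives c = (2, 2, -3).
Check: 2g1 + 2g2 - 3g3 = <6, -10, -8>.

<2, 2, -3>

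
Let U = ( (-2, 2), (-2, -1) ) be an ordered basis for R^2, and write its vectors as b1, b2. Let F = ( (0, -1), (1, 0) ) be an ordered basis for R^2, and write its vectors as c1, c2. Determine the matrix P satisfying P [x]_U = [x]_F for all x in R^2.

[[-2, 1], [-2, -2]]

Let M have columns bj and N have columns cj. Then for every x, N [x]_F = x = M [x]_U, so P = N^(-1) M.
Since det N = 1, N^(-1) has integer entries; multiplying gives P = [[-2, 1], [-2, -2]].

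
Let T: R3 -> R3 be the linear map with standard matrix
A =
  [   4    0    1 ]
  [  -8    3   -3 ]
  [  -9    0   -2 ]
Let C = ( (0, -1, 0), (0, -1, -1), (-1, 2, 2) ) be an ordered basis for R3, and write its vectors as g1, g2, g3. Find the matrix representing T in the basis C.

With P the matrix whose columns are g1, ..., g3, [T]_C = P^(-1) A P.
Column by column: T(g1) = A g1 = (0, -3, 0); its C-coordinates (3, 0, 0) give column 1.
Continuing for each basis vector yields [T]_C = [[3, 2, -3], [0, 0, -1], [0, 1, 2]].

[[3, 2, -3], [0, 0, -1], [0, 1, 2]]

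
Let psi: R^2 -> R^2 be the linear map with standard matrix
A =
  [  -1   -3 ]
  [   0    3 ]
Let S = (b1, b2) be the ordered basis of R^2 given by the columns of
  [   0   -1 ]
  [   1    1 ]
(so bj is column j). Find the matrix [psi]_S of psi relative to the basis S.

Let P have columns b1, b2. Then [psi]_S = P^(-1) A P.
Here det P = 1, so P^(-1) is integer; computing A P first and then P^(-1)(A P) gives [[0, 1], [3, 2]].

[[0, 1], [3, 2]]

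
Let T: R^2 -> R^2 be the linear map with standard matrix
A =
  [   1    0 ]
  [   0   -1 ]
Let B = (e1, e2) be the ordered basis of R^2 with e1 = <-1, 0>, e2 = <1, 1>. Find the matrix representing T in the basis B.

The j-th column of [T]_B is [T(ej)]_B.
T(e1) = A e1 = <-1, 0> = e1 + 0·e2, so column 1 is <1, 0>.
Repeating for e2 and assembling the columns gives [[1, -2], [0, -1]].

[[1, -2], [0, -1]]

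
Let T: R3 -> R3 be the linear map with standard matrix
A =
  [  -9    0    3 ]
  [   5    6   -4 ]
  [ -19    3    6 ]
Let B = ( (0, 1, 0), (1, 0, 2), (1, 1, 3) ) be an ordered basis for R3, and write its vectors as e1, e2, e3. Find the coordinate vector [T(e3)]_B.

(-3, -2, 2)

Compute T(e3) = A e3 = (0, -1, 2) in standard coordinates.
Then write this in B-coordinates: solve for y in y_1 e1 + ... + y_3 e3 = (0, -1, 2).
This gives y = (-3, -2, 2), which is column 3 of [T]_B.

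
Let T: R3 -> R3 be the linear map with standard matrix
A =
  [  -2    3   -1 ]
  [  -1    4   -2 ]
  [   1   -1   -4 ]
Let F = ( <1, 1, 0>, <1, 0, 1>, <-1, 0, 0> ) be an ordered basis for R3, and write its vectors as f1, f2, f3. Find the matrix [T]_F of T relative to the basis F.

The j-th column of [T]_F is [T(fj)]_F.
T(f1) = A f1 = <1, 3, 0> = 3f1 + 0·f2 + 2f3, so column 1 is <3, 0, 2>.
Repeating for f2, f3 and assembling the columns gives [[3, -3, 1], [0, -3, -1], [2, -3, -2]].

[[3, -3, 1], [0, -3, -1], [2, -3, -2]]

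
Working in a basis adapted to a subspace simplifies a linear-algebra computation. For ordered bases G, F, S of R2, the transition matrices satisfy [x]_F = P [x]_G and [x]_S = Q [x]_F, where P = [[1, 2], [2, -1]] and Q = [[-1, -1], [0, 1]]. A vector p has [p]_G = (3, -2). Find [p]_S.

(-7, 8)

Composing the changes, [p]_S = Q P [p]_G.
Q P = [[-3, -1], [2, -1]]; applying this to (3, -2) gives (-7, 8).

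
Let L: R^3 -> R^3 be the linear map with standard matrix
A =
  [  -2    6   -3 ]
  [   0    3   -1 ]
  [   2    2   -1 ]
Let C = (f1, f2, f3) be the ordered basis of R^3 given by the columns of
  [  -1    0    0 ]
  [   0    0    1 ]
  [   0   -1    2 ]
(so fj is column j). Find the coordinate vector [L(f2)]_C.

Compute L(f2) = A f2 = [3, 1, 1] in standard coordinates.
Then write this in C-coordinates: solve for y in y_1 f1 + ... + y_3 f3 = [3, 1, 1].
This gives y = [-3, 1, 1], which is column 2 of [L]_C.

[-3, 1, 1]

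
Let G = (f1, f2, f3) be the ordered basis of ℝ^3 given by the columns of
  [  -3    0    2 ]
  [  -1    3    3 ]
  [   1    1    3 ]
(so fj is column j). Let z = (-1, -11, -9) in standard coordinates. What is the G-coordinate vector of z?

Write z = c_1 f1 + ... + c_3 f3 and solve for the c_i.
Row-reducing the augmented matrix [M | z] gives c = (-1, -2, -2).
Check: -f1 - 2f2 - 2f3 = (-1, -11, -9).

(-1, -2, -2)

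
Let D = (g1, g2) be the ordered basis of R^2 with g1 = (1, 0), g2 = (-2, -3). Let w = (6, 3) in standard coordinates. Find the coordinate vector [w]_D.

(4, -1)

Write w = c_1 g1 + c_2 g2 and solve for the c_i.
System: c_1 - 2c_2 = 6, 0c_1 - 3c_2 = 3; solving gives c_1 = 4, c_2 = -1.
Check: 4g1 - g2 = (6, 3).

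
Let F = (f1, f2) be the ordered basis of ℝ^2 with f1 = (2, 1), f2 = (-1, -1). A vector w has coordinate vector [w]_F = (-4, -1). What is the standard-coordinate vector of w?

By definition w = -4f1 - f2.
Summing componentwise gives (-7, -3).

(-7, -3)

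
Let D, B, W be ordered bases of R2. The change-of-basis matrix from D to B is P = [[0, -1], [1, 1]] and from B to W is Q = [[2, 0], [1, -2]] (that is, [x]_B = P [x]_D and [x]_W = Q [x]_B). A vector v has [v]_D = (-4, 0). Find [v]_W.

(0, 8)

First [v]_B = P [v]_D = (0, -4).
Then [v]_W = Q [v]_B = (0, 8).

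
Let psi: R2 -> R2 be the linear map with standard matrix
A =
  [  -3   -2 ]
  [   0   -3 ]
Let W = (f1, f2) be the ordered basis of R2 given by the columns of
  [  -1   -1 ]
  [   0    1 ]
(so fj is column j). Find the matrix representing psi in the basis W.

[[-3, 2], [0, -3]]

With P the matrix whose columns are f1, f2, [psi]_W = P^(-1) A P.
Column by column: psi(f1) = A f1 = <3, 0>; its W-coordinates <-3, 0> give column 1.
Continuing for each basis vector yields [psi]_W = [[-3, 2], [0, -3]].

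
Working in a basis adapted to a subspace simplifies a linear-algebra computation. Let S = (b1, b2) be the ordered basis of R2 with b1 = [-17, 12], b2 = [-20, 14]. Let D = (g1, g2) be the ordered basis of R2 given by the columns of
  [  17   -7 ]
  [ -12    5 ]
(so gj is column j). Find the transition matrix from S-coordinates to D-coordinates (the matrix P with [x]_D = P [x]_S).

[[-1, -2], [0, -2]]

Take x = bj: its S-coordinates are the j-th standard unit vector, so P e_j — column j of P — equals [bj]_D.
b1 = -g1 + 0·g2, giving column 1 = [-1, 0]; repeating for each j gives P = [[-1, -2], [0, -2]].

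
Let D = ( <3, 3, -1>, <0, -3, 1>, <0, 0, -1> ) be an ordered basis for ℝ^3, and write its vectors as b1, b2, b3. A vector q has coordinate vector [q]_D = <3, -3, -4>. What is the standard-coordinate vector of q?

<9, 18, -2>

By definition q = 3b1 - 3b2 - 4b3.
Summing componentwise gives <9, 18, -2>.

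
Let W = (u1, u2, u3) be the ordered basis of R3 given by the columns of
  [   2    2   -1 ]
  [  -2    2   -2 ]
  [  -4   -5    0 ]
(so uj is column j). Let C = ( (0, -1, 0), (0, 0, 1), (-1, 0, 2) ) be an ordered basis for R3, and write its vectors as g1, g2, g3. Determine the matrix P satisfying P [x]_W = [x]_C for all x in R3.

[[2, -2, 2], [0, -1, -2], [-2, -2, 1]]

Column j of P is [uj]_C, since P maps W-coordinates to C-coordinates.
Expressing u1 in C: u1 = 2g1 + 0·g2 - 2g3, so column 1 of P is (2, 0, -2).
Doing the same for each uj gives P = [[2, -2, 2], [0, -1, -2], [-2, -2, 1]].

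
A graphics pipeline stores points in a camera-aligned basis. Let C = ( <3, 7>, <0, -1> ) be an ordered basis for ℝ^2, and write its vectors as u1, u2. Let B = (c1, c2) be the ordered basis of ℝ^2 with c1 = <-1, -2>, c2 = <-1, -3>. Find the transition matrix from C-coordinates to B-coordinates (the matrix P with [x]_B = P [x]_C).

Column j of P is [uj]_B, since P maps C-coordinates to B-coordinates.
Expressing u1 in B: u1 = -2c1 - c2, so column 1 of P is <-2, -1>.
Doing the same for each uj gives P = [[-2, -1], [-1, 1]].

[[-2, -1], [-1, 1]]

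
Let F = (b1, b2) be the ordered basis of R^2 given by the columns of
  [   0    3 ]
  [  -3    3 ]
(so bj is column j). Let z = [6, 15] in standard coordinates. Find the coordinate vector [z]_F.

[z]_F is the unique c with M c = z, where M has columns b1, b2.
System: 0c_1 + 3c_2 = 6, -3c_1 + 3c_2 = 15; solving gives c_1 = -3, c_2 = 2.
Check: -3b1 + 2b2 = [6, 15].

[-3, 2]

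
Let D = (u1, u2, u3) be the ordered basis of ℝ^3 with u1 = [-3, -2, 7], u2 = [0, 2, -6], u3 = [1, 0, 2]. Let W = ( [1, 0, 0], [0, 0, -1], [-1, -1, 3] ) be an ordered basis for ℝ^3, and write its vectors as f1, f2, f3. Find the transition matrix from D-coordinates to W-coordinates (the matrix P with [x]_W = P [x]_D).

Take x = uj: its D-coordinates are the j-th standard unit vector, so P e_j — column j of P — equals [uj]_W.
u1 = -f1 - f2 + 2f3, giving column 1 = [-1, -1, 2]; repeating for each j gives P = [[-1, -2, 1], [-1, 0, -2], [2, -2, 0]].

[[-1, -2, 1], [-1, 0, -2], [2, -2, 0]]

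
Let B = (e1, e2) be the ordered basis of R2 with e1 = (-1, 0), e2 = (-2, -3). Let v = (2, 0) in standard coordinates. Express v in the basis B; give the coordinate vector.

[v]_B is the unique c with M c = v, where M has columns e1, e2.
System: -c_1 - 2c_2 = 2, 0c_1 - 3c_2 = 0; solving gives c_1 = -2, c_2 = 0.
Check: -2e1 + 0·e2 = (2, 0).

(-2, 0)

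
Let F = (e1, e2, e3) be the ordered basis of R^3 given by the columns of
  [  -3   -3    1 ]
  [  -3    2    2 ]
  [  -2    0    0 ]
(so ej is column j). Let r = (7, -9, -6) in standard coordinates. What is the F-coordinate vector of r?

We seek scalars with c_1 e1 + ... + c_3 e3 = r; equivalently solve M c = r where the columns of M are e1, ..., e3.
Solving this 3x3 system gives c = (3, -4, 4).
Check: 3e1 - 4e2 + 4e3 = (7, -9, -6).

(3, -4, 4)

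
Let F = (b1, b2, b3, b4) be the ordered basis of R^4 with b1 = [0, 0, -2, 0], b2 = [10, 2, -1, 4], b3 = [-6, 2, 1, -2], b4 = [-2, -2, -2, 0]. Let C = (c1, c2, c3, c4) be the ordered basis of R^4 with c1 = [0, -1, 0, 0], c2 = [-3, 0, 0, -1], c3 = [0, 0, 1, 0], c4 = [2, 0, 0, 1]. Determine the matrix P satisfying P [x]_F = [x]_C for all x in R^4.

Take x = bj: its F-coordinates are the j-th standard unit vector, so P e_j — column j of P — equals [bj]_C.
b1 = 0·c1 + 0·c2 - 2c3 + 0·c4, giving column 1 = [0, 0, -2, 0]; repeating for each j gives P = [[0, -2, -2, 2], [0, -2, 2, 2], [-2, -1, 1, -2], [0, 2, 0, 2]].

[[0, -2, -2, 2], [0, -2, 2, 2], [-2, -1, 1, -2], [0, 2, 0, 2]]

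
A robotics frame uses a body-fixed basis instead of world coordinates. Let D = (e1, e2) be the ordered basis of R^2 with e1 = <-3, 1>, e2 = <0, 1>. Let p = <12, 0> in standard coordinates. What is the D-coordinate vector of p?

<-4, 4>

Write p = c_1 e1 + c_2 e2 and solve for the c_i.
System: -3c_1 + 0c_2 = 12, c_1 + c_2 = 0; solving gives c_1 = -4, c_2 = 4.
Check: -4e1 + 4e2 = <12, 0>.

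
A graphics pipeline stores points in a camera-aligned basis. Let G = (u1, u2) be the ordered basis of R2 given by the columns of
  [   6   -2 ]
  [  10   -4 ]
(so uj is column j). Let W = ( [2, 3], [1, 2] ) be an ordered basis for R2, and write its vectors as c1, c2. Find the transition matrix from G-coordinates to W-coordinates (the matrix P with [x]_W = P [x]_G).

[[2, 0], [2, -2]]

Let M have columns uj and N have columns cj. Then for every x, N [x]_W = x = M [x]_G, so P = N^(-1) M.
Since det N = 1, N^(-1) has integer entries; multiplying gives P = [[2, 0], [2, -2]].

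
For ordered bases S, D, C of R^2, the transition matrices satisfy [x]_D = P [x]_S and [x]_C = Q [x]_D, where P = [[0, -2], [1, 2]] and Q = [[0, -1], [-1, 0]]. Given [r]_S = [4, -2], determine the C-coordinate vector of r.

Composing the changes, [r]_C = Q P [r]_S.
Q P = [[-1, -2], [0, 2]]; applying this to [4, -2] gives [0, -4].

[0, -4]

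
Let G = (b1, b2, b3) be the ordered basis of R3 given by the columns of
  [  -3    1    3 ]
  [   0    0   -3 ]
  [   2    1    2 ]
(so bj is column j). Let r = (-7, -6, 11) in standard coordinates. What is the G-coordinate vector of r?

(4, -1, 2)

We seek scalars with c_1 b1 + ... + c_3 b3 = r; equivalently solve M c = r where the columns of M are b1, ..., b3.
Solving this 3x3 system gives c = (4, -1, 2).
Check: 4b1 - b2 + 2b3 = (-7, -6, 11).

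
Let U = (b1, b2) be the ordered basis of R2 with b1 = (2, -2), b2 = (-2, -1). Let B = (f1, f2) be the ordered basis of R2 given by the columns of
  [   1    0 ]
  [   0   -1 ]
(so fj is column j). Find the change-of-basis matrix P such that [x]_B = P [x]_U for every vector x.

Column j of P is [bj]_B, since P maps U-coordinates to B-coordinates.
Expressing b1 in B: b1 = 2f1 + 2f2, so column 1 of P is (2, 2).
Doing the same for each bj gives P = [[2, -2], [2, 1]].

[[2, -2], [2, 1]]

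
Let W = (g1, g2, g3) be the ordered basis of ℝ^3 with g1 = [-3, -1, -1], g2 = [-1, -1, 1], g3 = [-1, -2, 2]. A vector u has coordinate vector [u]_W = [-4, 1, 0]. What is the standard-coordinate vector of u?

[11, 3, 5]

The coordinates say u = -4g1 + g2 + 0·g3; adding the scaled basis vectors gives [11, 3, 5].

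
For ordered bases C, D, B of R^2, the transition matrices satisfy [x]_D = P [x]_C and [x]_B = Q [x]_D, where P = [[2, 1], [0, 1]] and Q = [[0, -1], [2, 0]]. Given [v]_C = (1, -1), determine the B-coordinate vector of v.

(1, 2)

First [v]_D = P [v]_C = (1, -1).
Then [v]_B = Q [v]_D = (1, 2).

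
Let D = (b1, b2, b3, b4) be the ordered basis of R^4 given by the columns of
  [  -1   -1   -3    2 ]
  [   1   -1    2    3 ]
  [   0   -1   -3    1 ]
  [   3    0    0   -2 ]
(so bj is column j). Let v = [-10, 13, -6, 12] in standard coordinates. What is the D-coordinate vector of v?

We seek scalars with c_1 b1 + ... + c_4 b4 = v; equivalently solve M c = v where the columns of M are b1, ..., b4.
Gaussian elimination on [M | v] yields c = (4, -3, 3, 0).
Check: 4b1 - 3b2 + 3b3 + 0·b4 = [-10, 13, -6, 12].

[4, -3, 3, 0]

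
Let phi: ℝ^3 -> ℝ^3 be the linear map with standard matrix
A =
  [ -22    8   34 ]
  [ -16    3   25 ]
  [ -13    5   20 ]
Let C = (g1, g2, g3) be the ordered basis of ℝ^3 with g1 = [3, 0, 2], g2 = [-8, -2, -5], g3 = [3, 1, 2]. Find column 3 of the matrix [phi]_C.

Column 3 of [phi]_C is the C-coordinate vector of phi(g3).
In standard coordinates phi(g3) = A g3 = [10, 5, 6].
Converting to C: [10, 5, 6] = -3g1 - 2g2 + g3, so the coordinate vector is [-3, -2, 1].

[-3, -2, 1]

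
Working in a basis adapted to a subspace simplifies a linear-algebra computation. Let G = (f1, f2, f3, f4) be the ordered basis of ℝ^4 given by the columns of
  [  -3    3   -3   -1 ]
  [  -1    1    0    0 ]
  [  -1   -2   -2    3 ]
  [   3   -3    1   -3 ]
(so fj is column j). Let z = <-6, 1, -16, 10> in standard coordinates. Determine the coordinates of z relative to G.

[z]_G is the unique c with M c = z, where M has columns f1, ..., f4.
Row-reducing the augmented matrix [M | z] gives c = (-1, 0, 4, -3).
Check: -f1 + 0·f2 + 4f3 - 3f4 = <-6, 1, -16, 10>.

<-1, 0, 4, -3>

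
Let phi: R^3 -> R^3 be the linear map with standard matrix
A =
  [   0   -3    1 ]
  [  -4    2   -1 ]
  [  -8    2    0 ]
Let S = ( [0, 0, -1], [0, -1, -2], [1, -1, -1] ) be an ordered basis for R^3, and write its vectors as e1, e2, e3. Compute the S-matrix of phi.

[[1, 3, 2], [0, -1, 3], [-1, 1, 2]]

The j-th column of [phi]_S is [phi(ej)]_S.
phi(e1) = A e1 = [-1, 1, 0] = e1 + 0·e2 - e3, so column 1 is [1, 0, -1].
Repeating for e2, e3 and assembling the columns gives [[1, 3, 2], [0, -1, 3], [-1, 1, 2]].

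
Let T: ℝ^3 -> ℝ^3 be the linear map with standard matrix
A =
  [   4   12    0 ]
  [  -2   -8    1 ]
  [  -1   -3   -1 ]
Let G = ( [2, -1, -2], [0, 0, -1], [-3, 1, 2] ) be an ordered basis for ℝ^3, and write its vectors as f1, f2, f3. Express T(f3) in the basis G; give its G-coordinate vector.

[0, 2, 0]

Column 3 of [T]_G is the G-coordinate vector of T(f3).
In standard coordinates T(f3) = A f3 = [0, 0, -2].
Converting to G: [0, 0, -2] = 0·f1 + 2f2 + 0·f3, so the coordinate vector is [0, 2, 0].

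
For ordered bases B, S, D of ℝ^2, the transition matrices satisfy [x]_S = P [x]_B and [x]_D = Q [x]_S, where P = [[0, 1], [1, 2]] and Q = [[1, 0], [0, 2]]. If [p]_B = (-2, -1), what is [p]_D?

Composing the changes, [p]_D = Q P [p]_B.
Q P = [[0, 1], [2, 4]]; applying this to (-2, -1) gives (-1, -8).

(-1, -8)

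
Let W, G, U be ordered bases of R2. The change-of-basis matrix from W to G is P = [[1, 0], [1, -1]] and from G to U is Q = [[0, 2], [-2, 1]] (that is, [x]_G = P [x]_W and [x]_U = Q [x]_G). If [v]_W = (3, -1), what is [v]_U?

(8, -2)

Apply P to get G-coordinates (3, 4), then Q to get U-coordinates.
The result is [v]_U = (8, -2).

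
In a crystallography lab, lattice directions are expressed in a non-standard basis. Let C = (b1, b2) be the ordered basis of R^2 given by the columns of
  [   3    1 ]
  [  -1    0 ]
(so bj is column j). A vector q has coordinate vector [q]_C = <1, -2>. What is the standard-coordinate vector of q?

By definition q = b1 - 2b2.
Summing componentwise gives <1, -1>.

<1, -1>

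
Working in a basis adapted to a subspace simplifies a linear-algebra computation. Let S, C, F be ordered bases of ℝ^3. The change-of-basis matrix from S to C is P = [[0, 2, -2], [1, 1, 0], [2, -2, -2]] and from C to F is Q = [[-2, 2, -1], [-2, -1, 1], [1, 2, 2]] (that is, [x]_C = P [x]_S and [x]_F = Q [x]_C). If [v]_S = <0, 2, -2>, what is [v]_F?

<-12, -18, 12>

Composing the changes, [v]_F = Q P [v]_S.
Q P = [[0, 0, 6], [1, -7, 2], [6, 0, -6]]; applying this to <0, 2, -2> gives <-12, -18, 12>.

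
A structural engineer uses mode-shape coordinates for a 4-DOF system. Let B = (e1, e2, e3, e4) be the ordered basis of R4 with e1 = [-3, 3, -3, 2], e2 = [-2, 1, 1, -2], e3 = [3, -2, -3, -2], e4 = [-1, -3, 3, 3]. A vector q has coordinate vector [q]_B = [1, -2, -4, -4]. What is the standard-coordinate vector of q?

[-7, 21, -5, 2]

By definition q = e1 - 2e2 - 4e3 - 4e4.
Summing componentwise gives [-7, 21, -5, 2].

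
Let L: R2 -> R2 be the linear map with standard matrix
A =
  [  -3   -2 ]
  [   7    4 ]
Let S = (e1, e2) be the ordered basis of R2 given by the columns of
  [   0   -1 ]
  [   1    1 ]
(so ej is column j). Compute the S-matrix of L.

[[2, -2], [2, -1]]

With P the matrix whose columns are e1, e2, [L]_S = P^(-1) A P.
Column by column: L(e1) = A e1 = (-2, 4); its S-coordinates (2, 2) give column 1.
Continuing for each basis vector yields [L]_S = [[2, -2], [2, -1]].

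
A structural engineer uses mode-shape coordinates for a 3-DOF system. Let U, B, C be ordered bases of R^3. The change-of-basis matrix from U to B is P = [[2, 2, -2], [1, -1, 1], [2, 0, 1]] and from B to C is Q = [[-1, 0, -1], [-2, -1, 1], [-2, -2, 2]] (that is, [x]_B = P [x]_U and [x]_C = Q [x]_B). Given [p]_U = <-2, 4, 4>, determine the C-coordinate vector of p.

First [p]_B = P [p]_U = <-4, -2, 0>.
Then [p]_C = Q [p]_B = <4, 10, 12>.

<4, 10, 12>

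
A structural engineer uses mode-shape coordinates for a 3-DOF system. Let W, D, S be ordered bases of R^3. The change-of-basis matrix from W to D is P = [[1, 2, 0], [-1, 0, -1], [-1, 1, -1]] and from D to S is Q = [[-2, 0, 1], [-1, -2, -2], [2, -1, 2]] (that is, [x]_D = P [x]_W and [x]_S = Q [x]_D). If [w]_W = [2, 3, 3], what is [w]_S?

Composing the changes, [w]_S = Q P [w]_W.
Q P = [[-3, -3, -1], [3, -4, 4], [1, 6, -1]]; applying this to [2, 3, 3] gives [-18, 6, 17].

[-18, 6, 17]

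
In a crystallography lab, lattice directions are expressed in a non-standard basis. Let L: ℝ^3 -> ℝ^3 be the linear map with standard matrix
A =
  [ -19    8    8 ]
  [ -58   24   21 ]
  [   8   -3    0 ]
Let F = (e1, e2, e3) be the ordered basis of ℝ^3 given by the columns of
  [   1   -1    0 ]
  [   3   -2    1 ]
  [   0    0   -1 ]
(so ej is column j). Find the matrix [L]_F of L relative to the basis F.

[[3, 2, 0], [-2, -1, 0], [1, 2, 3]]

The j-th column of [L]_F is [L(ej)]_F.
L(e1) = A e1 = [5, 14, -1] = 3e1 - 2e2 + e3, so column 1 is [3, -2, 1].
Repeating for e2, e3 and assembling the columns gives [[3, 2, 0], [-2, -1, 0], [1, 2, 3]].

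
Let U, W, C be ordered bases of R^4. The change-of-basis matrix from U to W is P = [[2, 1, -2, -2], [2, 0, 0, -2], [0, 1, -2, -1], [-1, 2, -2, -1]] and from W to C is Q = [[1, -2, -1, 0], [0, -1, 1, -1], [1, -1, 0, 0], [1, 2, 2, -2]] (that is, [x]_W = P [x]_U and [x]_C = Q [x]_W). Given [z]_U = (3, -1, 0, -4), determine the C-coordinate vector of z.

Composing the changes, [z]_C = Q P [z]_U.
Q P = [[-2, 0, 0, 3], [-1, -1, 0, 2], [0, 1, -2, 0], [8, -1, -2, -6]]; applying this to (3, -1, 0, -4) gives (-18, -10, -1, 49).

(-18, -10, -1, 49)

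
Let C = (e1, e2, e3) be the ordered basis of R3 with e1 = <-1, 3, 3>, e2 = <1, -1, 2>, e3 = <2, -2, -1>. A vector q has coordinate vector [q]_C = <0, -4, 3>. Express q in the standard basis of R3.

By definition q = 0·e1 - 4e2 + 3e3.
Summing componentwise gives <2, -2, -11>.

<2, -2, -11>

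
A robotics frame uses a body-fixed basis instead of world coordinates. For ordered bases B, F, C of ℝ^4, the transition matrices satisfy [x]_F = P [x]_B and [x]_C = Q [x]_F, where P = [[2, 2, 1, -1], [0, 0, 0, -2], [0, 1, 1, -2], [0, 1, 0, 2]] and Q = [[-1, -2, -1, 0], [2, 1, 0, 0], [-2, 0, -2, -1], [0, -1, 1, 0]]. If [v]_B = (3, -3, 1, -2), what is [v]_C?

First [v]_F = P [v]_B = (3, 4, 2, -7).
Then [v]_C = Q [v]_F = (-13, 10, -3, -2).

(-13, 10, -3, -2)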